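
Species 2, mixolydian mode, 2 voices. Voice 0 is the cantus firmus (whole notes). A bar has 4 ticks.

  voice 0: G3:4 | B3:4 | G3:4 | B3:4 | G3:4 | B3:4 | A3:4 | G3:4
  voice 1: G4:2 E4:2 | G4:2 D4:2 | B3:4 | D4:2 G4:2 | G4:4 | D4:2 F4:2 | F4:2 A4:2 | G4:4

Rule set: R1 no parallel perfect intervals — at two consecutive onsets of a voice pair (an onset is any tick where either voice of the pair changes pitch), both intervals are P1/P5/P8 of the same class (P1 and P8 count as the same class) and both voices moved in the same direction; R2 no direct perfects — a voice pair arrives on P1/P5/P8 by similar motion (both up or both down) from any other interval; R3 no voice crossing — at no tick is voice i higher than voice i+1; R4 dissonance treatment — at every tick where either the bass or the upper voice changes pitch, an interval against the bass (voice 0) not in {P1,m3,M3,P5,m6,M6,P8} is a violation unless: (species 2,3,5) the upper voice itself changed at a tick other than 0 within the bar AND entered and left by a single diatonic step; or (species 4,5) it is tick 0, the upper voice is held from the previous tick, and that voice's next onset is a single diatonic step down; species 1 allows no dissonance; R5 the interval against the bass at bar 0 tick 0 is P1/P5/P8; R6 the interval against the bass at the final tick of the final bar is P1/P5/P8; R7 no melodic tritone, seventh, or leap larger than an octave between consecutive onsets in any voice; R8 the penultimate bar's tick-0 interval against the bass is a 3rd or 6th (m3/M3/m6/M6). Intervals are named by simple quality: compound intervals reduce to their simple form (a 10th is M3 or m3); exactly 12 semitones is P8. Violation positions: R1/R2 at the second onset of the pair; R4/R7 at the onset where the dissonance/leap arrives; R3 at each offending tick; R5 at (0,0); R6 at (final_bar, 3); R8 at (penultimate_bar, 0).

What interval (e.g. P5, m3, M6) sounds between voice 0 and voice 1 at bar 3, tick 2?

voice 0=B3 voice 1=G4 -> m6

m6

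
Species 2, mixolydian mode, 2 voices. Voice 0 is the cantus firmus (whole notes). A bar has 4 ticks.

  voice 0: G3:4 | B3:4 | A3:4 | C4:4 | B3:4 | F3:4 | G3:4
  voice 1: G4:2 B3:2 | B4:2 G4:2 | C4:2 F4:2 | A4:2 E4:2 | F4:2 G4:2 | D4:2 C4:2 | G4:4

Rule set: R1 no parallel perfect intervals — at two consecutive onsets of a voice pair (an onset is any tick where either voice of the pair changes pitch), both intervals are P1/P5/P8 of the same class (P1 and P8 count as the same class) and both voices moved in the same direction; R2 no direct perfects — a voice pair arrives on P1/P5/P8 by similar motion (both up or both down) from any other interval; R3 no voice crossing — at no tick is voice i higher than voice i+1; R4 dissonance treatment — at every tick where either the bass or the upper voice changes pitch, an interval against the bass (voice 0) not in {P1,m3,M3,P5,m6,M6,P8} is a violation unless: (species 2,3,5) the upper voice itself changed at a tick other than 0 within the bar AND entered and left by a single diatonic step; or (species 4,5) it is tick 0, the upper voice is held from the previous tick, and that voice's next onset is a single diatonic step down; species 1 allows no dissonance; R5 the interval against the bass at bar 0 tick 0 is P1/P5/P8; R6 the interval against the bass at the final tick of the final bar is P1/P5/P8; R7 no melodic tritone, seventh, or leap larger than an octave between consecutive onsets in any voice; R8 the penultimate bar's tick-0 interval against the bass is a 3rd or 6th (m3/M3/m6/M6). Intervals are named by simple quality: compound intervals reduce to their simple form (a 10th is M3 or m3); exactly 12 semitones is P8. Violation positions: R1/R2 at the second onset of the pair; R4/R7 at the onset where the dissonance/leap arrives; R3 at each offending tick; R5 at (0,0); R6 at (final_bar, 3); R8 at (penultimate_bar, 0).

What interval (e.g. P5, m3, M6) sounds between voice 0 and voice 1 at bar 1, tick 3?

m6

voice 0=B3 voice 1=G4 -> m6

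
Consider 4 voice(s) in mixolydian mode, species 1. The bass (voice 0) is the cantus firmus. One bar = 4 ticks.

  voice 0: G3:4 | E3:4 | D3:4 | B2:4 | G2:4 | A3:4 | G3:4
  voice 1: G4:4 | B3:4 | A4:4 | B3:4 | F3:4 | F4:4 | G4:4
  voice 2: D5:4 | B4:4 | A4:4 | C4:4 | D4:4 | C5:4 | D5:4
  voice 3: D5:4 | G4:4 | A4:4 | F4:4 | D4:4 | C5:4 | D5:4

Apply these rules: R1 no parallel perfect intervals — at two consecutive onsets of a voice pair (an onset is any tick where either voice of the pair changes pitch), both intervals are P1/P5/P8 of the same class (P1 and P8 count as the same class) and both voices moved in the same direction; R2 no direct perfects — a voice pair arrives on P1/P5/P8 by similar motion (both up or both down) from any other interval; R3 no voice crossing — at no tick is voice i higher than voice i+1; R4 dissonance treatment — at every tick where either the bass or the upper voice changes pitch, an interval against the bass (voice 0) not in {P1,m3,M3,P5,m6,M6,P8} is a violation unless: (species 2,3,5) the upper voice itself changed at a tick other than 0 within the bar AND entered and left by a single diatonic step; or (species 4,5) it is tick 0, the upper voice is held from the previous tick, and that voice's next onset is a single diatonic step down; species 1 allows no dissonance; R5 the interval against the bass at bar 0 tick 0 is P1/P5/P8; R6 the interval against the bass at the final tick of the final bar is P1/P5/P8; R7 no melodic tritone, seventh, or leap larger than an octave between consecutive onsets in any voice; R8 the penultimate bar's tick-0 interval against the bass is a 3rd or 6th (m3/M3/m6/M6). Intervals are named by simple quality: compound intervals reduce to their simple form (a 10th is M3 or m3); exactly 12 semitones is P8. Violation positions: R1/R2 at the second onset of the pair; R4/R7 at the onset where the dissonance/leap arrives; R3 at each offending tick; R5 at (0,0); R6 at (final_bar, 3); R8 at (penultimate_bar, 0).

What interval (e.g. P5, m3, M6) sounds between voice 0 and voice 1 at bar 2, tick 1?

P5

voice 0=D3 voice 1=A4 -> P5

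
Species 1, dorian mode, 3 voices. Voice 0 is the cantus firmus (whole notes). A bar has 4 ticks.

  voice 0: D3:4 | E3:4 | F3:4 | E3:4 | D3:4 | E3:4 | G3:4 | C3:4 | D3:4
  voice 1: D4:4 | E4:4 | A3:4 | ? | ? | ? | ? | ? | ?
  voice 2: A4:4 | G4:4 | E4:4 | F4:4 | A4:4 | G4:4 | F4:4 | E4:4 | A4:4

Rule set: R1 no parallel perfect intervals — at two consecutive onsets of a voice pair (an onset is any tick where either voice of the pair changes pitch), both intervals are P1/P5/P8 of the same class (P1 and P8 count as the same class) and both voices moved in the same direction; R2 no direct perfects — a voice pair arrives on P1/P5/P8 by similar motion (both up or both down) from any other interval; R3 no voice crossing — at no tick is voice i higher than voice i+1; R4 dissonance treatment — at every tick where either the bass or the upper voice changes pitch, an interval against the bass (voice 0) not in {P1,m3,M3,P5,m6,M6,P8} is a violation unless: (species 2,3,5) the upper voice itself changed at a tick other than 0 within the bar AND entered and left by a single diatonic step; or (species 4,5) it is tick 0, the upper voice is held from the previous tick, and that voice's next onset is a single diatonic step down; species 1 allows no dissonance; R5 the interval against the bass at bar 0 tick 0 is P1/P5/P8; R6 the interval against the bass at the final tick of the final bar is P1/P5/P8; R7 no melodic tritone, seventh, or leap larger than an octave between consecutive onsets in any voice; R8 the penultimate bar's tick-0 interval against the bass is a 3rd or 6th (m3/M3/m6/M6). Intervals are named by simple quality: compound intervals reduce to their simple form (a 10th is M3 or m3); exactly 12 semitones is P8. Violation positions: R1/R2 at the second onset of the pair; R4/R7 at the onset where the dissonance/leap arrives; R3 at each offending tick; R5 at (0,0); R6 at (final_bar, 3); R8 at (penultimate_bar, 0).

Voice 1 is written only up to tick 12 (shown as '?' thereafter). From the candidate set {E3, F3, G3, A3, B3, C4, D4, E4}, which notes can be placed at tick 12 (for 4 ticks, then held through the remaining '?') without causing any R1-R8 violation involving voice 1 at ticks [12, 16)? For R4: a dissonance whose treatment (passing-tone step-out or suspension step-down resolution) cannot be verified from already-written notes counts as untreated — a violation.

E3: violates R2
F3: violates R4
G3: legal
A3: violates R4
B3: legal
C4: legal
D4: violates R4
E4: legal

{B3, C4, E4, G3}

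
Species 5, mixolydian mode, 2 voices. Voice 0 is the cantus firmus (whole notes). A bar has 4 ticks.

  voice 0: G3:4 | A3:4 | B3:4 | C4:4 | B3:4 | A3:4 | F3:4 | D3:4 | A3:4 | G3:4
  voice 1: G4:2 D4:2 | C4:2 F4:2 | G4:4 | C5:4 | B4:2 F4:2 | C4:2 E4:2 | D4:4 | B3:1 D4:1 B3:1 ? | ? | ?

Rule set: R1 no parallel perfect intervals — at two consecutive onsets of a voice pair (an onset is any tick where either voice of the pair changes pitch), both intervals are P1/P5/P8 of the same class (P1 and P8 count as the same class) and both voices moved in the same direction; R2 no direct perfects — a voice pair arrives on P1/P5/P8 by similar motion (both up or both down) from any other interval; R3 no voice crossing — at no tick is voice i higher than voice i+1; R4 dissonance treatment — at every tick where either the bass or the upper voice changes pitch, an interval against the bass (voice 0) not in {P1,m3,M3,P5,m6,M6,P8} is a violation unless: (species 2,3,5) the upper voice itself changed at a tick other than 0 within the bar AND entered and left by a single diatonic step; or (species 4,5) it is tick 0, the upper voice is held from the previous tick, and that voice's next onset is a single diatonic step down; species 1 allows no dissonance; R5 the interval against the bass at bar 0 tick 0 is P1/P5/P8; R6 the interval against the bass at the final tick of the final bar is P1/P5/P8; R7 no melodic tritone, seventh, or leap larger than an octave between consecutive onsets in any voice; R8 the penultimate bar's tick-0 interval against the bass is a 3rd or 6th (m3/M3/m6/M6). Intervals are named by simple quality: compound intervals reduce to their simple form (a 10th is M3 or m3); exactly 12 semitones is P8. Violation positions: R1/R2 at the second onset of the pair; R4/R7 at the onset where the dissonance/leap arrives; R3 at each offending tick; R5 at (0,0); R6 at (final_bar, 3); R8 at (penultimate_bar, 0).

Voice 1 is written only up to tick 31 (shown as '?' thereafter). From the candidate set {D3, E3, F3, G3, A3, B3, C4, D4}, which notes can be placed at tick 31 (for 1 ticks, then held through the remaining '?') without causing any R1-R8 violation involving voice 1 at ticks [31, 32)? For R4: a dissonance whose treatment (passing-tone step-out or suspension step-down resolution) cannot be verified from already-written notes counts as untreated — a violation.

{A3, B3, D3, D4}

D3: legal
E3: violates R4
F3: violates R7
G3: violates R4
A3: legal
B3: legal
C4: violates R4
D4: legal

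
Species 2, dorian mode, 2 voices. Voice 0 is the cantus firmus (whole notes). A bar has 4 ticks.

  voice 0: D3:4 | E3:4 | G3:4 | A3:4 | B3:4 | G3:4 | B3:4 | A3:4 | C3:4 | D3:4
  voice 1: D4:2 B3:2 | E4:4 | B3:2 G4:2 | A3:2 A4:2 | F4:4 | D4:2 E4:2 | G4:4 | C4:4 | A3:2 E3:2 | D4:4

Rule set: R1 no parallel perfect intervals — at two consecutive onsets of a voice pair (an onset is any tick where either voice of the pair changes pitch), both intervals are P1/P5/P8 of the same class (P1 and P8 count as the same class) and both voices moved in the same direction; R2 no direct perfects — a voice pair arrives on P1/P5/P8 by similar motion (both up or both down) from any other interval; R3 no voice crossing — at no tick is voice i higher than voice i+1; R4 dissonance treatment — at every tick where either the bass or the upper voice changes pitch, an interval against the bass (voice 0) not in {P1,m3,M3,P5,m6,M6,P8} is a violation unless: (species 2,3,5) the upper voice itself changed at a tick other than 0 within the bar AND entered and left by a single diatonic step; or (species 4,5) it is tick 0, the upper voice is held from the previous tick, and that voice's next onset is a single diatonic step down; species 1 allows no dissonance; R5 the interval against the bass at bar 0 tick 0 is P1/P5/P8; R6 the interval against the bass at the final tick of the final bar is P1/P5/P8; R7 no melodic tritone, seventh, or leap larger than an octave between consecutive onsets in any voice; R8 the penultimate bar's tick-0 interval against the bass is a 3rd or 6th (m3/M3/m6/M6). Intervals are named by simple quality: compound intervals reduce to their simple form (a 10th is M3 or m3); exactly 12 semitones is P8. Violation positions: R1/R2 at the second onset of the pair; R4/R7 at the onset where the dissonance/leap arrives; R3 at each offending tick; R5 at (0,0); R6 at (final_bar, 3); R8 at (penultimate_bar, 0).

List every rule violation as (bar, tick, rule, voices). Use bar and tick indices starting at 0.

(1, 0, R2, (0, 1))
(3, 0, R7, (1,))
(4, 0, R4, (0, 1))
(5, 0, R2, (0, 1))
(9, 0, R2, (0, 1))
(9, 0, R7, (1,))

bar 0: v0=D3 v1=D4 downbeat P8
bar 1: v0=E3 v1=E4 downbeat P8
bar 2: v0=G3 v1=B3 downbeat M3
bar 3: v0=A3 v1=A3 downbeat P1
bar 4: v0=B3 v1=F4 downbeat TT
bar 5: v0=G3 v1=D4 downbeat P5
bar 6: v0=B3 v1=G4 downbeat m6
bar 7: v0=A3 v1=C4 downbeat m3
bar 8: v0=C3 v1=A3 downbeat M6
bar 9: v0=D3 v1=D4 downbeat P8
  -> R2 @ bar 1 tick 0 v(0, 1): D3/B3 M6 -> E3/E4 P8 similar
  -> R7 @ bar 3 tick 0 v(1,): G4->A3 leap 10st
  -> R4 @ bar 4 tick 0 v(0, 1): B3/F4 TT untreated
  -> R2 @ bar 5 tick 0 v(0, 1): B3/F4 TT -> G3/D4 P5 similar
  -> R2 @ bar 9 tick 0 v(0, 1): C3/E3 M3 -> D3/D4 P8 similar
  -> R7 @ bar 9 tick 0 v(1,): E3->D4 leap 10st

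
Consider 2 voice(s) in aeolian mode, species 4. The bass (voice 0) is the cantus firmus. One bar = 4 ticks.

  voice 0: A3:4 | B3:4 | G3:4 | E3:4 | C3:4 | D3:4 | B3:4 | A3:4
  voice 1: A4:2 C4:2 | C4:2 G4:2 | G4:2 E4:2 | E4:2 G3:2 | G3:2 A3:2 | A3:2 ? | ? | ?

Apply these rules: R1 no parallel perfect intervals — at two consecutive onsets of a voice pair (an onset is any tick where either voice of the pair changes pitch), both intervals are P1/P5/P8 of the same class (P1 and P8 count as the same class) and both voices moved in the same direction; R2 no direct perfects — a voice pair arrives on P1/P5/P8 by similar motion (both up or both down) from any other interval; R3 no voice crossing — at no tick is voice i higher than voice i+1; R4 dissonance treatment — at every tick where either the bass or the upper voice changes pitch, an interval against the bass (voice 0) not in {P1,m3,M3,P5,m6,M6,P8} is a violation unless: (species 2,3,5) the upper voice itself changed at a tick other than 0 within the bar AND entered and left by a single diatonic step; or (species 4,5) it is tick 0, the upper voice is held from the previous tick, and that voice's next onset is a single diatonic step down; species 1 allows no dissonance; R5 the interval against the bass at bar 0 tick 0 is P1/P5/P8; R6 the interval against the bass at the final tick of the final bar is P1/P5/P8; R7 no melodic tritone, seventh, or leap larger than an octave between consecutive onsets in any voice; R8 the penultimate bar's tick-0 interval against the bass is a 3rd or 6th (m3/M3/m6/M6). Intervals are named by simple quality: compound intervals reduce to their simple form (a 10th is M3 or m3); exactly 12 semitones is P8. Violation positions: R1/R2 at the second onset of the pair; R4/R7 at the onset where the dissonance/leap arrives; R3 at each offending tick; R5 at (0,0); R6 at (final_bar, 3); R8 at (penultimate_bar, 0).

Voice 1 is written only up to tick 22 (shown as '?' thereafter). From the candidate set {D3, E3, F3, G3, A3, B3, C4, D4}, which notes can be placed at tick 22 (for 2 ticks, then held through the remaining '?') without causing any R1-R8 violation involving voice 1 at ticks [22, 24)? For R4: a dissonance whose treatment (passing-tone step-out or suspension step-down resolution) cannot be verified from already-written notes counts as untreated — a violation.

{A3, B3, D3, D4, F3}

D3: legal
E3: violates R4
F3: legal
G3: violates R4
A3: legal
B3: legal
C4: violates R4
D4: legal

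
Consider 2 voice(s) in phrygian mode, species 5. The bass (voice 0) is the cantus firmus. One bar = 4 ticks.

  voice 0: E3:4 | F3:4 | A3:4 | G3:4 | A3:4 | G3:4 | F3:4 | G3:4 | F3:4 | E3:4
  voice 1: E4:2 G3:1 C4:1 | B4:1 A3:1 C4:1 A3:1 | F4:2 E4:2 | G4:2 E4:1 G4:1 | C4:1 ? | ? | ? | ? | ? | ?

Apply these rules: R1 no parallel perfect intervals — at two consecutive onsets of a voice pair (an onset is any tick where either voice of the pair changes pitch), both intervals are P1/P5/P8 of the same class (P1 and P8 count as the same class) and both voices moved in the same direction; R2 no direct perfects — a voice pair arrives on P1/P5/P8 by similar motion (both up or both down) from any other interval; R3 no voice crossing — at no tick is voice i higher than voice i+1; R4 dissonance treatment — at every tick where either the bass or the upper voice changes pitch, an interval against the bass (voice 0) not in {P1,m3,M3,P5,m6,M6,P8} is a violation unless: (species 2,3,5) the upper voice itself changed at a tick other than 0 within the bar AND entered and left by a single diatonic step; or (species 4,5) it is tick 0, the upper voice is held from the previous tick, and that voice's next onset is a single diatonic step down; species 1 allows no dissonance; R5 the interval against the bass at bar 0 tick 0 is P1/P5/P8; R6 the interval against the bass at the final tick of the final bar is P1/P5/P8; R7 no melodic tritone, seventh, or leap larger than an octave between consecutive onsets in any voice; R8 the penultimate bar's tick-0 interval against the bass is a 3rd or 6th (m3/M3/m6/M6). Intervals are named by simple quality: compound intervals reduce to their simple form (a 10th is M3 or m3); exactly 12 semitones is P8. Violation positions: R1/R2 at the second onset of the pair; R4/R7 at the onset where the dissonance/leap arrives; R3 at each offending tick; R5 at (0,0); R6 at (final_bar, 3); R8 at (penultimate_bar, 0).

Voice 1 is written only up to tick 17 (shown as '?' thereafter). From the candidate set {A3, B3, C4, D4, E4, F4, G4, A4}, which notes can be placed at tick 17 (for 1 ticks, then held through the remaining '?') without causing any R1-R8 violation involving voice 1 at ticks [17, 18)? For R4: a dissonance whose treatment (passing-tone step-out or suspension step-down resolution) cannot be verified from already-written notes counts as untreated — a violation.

{A3, A4, C4, E4, F4}

A3: legal
B3: violates R4
C4: legal
D4: violates R4
E4: legal
F4: legal
G4: violates R4
A4: legal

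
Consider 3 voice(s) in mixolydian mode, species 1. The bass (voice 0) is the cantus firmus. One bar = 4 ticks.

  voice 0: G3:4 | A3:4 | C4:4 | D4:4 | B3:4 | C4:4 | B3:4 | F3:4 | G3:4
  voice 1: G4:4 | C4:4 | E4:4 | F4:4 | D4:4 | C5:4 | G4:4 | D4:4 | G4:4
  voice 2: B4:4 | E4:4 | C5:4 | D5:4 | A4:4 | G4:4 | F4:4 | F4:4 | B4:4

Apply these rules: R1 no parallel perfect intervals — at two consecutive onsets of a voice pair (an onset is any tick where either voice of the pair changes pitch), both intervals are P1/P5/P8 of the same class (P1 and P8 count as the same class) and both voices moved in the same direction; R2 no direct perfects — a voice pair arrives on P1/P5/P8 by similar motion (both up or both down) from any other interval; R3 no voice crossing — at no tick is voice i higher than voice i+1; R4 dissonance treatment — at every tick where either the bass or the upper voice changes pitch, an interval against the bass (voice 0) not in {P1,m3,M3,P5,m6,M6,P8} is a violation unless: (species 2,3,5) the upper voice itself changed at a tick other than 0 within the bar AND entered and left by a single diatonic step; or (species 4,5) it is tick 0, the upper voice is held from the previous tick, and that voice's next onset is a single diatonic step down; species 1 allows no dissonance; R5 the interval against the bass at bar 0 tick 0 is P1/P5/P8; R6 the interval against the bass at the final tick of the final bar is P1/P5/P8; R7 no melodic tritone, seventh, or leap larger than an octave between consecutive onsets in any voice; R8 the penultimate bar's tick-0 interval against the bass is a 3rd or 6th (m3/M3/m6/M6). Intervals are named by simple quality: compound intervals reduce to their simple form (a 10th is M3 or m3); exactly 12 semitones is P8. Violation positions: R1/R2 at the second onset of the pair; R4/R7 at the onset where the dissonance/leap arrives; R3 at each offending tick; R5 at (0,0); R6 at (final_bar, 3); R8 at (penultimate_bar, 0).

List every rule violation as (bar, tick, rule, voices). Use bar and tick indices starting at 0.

(0, 0, R5, (0, 2))
(2, 0, R2, (0, 2))
(3, 0, R1, (0, 2))
(4, 0, R2, (1, 2))
(4, 0, R4, (0, 2))
(5, 0, R2, (0, 1))
(5, 0, R3, (1, 2))
(5, 0, R7, (1,))
(5, 1, R3, (1, 2))
(5, 2, R3, (1, 2))
(5, 3, R3, (1, 2))
(6, 0, R3, (1, 2))
(6, 0, R4, (0, 2))
(6, 1, R3, (1, 2))
(6, 2, R3, (1, 2))
(6, 3, R3, (1, 2))
(7, 0, R7, (0,))
(7, 0, R8, (0, 2))
(8, 0, R2, (0, 1))
(8, 0, R7, (2,))
(8, 3, R6, (0, 2))

bar 0: v0=G3 v1=G4 v2=B4 downbeat M3
bar 1: v0=A3 v1=C4 v2=E4 downbeat P5
bar 2: v0=C4 v1=E4 v2=C5 downbeat P8
bar 3: v0=D4 v1=F4 v2=D5 downbeat P8
bar 4: v0=B3 v1=D4 v2=A4 downbeat m7
bar 5: v0=C4 v1=C5 v2=G4 downbeat P5
bar 6: v0=B3 v1=G4 v2=F4 downbeat TT
bar 7: v0=F3 v1=D4 v2=F4 downbeat P8
bar 8: v0=G3 v1=G4 v2=B4 downbeat M3
  -> R5 @ bar 0 tick 0 v(0, 2): opens on M3
  -> R2 @ bar 2 tick 0 v(0, 2): A3/E4 P5 -> C4/C5 P8 similar
  -> R1 @ bar 3 tick 0 v(0, 2): C4/C5 P8 -> D4/D5 P8 similar
  -> R2 @ bar 4 tick 0 v(1, 2): F4/D5 M6 -> D4/A4 P5 similar
  -> R4 @ bar 4 tick 0 v(0, 2): B3/A4 m7 untreated
  -> R2 @ bar 5 tick 0 v(0, 1): B3/D4 m3 -> C4/C5 P8 similar
  -> R3 @ bar 5 tick 0 v(1, 2): C5 above G4
  -> R7 @ bar 5 tick 0 v(1,): D4->C5 leap 10st
  -> R3 @ bar 5 tick 1 v(1, 2): C5 above G4
  -> R3 @ bar 5 tick 2 v(1, 2): C5 above G4
  -> R3 @ bar 5 tick 3 v(1, 2): C5 above G4
  -> R3 @ bar 6 tick 0 v(1, 2): G4 above F4
  -> R4 @ bar 6 tick 0 v(0, 2): B3/F4 TT untreated
  -> R3 @ bar 6 tick 1 v(1, 2): G4 above F4
  -> R3 @ bar 6 tick 2 v(1, 2): G4 above F4
  -> R3 @ bar 6 tick 3 v(1, 2): G4 above F4
  -> R7 @ bar 7 tick 0 v(0,): B3->F3 leap 6st
  -> R8 @ bar 7 tick 0 v(0, 2): penult P8 not 3rd/6th
  -> R2 @ bar 8 tick 0 v(0, 1): F3/D4 M6 -> G3/G4 P8 similar
  -> R7 @ bar 8 tick 0 v(2,): F4->B4 leap 6st
  -> R6 @ bar 8 tick 3 v(0, 2): closes on M3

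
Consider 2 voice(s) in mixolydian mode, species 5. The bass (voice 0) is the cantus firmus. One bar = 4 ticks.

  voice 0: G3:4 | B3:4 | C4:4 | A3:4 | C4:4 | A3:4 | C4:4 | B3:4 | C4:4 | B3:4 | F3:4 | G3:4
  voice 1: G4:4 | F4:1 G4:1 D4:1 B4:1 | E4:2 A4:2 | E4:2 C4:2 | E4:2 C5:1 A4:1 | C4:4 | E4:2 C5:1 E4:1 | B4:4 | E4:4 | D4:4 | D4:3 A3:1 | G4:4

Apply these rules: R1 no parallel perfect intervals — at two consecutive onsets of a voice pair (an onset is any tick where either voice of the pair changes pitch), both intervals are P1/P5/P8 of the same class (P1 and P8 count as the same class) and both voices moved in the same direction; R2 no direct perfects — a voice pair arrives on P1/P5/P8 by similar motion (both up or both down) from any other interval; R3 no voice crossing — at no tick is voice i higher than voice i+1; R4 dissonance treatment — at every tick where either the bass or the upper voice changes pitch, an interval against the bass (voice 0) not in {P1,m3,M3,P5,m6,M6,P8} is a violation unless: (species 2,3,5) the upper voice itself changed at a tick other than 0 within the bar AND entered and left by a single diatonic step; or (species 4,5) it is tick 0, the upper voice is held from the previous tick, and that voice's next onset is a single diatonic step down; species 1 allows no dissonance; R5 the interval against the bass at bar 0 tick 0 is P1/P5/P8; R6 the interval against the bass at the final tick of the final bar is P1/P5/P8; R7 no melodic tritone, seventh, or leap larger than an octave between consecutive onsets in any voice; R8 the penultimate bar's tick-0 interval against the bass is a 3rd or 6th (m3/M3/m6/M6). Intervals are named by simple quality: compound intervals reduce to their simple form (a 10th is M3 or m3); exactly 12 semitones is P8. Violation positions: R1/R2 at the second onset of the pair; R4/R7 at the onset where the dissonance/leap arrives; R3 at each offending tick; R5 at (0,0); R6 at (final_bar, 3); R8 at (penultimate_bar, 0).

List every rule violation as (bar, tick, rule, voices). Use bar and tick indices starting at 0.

bar 0: v0=G3 v1=G4 downbeat P8
bar 1: v0=B3 v1=F4 downbeat TT
bar 2: v0=C4 v1=E4 downbeat M3
bar 3: v0=A3 v1=E4 downbeat P5
bar 4: v0=C4 v1=E4 downbeat M3
bar 5: v0=A3 v1=C4 downbeat m3
bar 6: v0=C4 v1=E4 downbeat M3
bar 7: v0=B3 v1=B4 downbeat P8
bar 8: v0=C4 v1=E4 downbeat M3
bar 9: v0=B3 v1=D4 downbeat m3
bar 10: v0=F3 v1=D4 downbeat M6
bar 11: v0=G3 v1=G4 downbeat P8
  -> R4 @ bar 1 tick 0 v(0, 1): B3/F4 TT untreated
  -> R2 @ bar 3 tick 0 v(0, 1): C4/A4 M6 -> A3/E4 P5 similar
  -> R7 @ bar 10 tick 0 v(0,): B3->F3 leap 6st
  -> R2 @ bar 11 tick 0 v(0, 1): F3/A3 M3 -> G3/G4 P8 similar
  -> R7 @ bar 11 tick 0 v(1,): A3->G4 leap 10st

(1, 0, R4, (0, 1))
(3, 0, R2, (0, 1))
(10, 0, R7, (0,))
(11, 0, R2, (0, 1))
(11, 0, R7, (1,))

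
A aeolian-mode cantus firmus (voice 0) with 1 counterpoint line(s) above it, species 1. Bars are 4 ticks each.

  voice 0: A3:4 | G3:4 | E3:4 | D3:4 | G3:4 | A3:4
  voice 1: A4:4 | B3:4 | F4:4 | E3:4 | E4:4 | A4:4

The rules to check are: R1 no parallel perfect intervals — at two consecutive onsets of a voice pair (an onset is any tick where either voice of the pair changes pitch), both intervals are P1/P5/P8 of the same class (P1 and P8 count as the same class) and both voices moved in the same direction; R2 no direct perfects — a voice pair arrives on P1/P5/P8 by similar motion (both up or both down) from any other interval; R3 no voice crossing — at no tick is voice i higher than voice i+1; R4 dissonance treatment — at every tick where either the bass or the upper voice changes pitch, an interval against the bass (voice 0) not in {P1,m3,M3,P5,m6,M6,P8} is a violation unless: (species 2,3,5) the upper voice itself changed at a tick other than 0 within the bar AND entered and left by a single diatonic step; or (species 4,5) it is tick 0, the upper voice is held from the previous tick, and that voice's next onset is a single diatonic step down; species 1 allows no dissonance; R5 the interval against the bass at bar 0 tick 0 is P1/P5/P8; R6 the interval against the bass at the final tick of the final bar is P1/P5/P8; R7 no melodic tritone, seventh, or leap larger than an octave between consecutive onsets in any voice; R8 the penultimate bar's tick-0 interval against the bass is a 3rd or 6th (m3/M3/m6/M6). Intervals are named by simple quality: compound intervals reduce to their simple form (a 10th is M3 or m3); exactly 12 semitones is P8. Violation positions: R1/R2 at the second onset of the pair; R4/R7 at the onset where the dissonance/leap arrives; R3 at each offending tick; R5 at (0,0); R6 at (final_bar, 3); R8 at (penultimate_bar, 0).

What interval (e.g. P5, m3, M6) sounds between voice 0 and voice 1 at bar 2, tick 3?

voice 0=E3 voice 1=F4 -> m2

m2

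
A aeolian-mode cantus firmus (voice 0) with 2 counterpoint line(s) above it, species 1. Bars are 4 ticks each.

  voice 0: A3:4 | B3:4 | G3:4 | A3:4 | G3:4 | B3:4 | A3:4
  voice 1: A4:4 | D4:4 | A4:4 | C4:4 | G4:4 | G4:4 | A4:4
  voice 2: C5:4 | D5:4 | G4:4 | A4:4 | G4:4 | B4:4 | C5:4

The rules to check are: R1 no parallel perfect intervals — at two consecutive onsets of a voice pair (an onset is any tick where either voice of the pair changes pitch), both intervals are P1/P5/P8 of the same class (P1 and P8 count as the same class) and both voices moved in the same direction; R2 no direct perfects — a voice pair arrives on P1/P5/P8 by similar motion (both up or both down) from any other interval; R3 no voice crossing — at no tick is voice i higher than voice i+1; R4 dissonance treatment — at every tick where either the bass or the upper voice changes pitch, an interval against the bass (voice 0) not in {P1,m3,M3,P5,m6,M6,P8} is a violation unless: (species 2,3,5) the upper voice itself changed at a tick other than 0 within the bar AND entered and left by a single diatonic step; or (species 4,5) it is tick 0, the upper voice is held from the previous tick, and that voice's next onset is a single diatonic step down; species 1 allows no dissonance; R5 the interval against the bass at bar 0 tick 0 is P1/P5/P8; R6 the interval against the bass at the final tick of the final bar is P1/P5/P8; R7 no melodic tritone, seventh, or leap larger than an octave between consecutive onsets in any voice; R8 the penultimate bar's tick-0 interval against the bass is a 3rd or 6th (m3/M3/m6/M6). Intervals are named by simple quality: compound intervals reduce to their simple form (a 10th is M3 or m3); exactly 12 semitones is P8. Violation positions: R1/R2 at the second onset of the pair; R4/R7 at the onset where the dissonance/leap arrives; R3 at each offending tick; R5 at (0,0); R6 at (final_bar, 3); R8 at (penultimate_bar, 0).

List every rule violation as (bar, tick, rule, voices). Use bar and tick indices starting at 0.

(0, 0, R5, (0, 2))
(2, 0, R2, (0, 2))
(2, 0, R3, (1, 2))
(2, 0, R4, (0, 1))
(2, 1, R3, (1, 2))
(2, 2, R3, (1, 2))
(2, 3, R3, (1, 2))
(3, 0, R1, (0, 2))
(4, 0, R1, (0, 2))
(5, 0, R1, (0, 2))
(5, 0, R8, (0, 2))
(6, 3, R6, (0, 2))

bar 0: v0=A3 v1=A4 v2=C5 downbeat m3
bar 1: v0=B3 v1=D4 v2=D5 downbeat m3
bar 2: v0=G3 v1=A4 v2=G4 downbeat P8
bar 3: v0=A3 v1=C4 v2=A4 downbeat P8
bar 4: v0=G3 v1=G4 v2=G4 downbeat P8
bar 5: v0=B3 v1=G4 v2=B4 downbeat P8
bar 6: v0=A3 v1=A4 v2=C5 downbeat m3
  -> R5 @ bar 0 tick 0 v(0, 2): opens on m3
  -> R2 @ bar 2 tick 0 v(0, 2): B3/D5 m3 -> G3/G4 P8 similar
  -> R3 @ bar 2 tick 0 v(1, 2): A4 above G4
  -> R4 @ bar 2 tick 0 v(0, 1): G3/A4 M2 untreated
  -> R3 @ bar 2 tick 1 v(1, 2): A4 above G4
  -> R3 @ bar 2 tick 2 v(1, 2): A4 above G4
  -> R3 @ bar 2 tick 3 v(1, 2): A4 above G4
  -> R1 @ bar 3 tick 0 v(0, 2): G3/G4 P8 -> A3/A4 P8 similar
  -> R1 @ bar 4 tick 0 v(0, 2): A3/A4 P8 -> G3/G4 P8 similar
  -> R1 @ bar 5 tick 0 v(0, 2): G3/G4 P8 -> B3/B4 P8 similar
  -> R8 @ bar 5 tick 0 v(0, 2): penult P8 not 3rd/6th
  -> R6 @ bar 6 tick 3 v(0, 2): closes on m3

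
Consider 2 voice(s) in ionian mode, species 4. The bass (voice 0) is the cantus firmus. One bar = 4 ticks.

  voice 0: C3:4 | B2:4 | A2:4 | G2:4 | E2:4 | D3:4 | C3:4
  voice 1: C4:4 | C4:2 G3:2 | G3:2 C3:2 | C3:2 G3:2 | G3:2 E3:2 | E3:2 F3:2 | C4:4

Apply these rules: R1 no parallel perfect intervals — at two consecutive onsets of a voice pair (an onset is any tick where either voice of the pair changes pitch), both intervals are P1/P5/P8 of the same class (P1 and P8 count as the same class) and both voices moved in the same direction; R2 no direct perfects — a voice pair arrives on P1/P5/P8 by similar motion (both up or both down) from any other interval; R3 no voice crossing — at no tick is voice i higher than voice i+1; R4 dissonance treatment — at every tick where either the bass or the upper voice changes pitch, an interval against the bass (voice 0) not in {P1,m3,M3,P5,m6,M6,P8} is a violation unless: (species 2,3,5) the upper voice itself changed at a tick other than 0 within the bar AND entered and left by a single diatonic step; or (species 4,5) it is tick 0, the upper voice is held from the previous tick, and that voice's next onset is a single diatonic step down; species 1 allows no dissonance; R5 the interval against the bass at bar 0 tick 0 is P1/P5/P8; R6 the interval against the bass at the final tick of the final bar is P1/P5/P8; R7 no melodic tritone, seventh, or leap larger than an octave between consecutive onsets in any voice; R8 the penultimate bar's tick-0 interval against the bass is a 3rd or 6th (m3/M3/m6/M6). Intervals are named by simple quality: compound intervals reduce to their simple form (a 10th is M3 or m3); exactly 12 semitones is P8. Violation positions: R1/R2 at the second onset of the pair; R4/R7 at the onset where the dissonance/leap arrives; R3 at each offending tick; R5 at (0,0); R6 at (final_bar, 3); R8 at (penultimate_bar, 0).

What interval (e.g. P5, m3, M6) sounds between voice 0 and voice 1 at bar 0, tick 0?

voice 0=C3 voice 1=C4 -> P8

P8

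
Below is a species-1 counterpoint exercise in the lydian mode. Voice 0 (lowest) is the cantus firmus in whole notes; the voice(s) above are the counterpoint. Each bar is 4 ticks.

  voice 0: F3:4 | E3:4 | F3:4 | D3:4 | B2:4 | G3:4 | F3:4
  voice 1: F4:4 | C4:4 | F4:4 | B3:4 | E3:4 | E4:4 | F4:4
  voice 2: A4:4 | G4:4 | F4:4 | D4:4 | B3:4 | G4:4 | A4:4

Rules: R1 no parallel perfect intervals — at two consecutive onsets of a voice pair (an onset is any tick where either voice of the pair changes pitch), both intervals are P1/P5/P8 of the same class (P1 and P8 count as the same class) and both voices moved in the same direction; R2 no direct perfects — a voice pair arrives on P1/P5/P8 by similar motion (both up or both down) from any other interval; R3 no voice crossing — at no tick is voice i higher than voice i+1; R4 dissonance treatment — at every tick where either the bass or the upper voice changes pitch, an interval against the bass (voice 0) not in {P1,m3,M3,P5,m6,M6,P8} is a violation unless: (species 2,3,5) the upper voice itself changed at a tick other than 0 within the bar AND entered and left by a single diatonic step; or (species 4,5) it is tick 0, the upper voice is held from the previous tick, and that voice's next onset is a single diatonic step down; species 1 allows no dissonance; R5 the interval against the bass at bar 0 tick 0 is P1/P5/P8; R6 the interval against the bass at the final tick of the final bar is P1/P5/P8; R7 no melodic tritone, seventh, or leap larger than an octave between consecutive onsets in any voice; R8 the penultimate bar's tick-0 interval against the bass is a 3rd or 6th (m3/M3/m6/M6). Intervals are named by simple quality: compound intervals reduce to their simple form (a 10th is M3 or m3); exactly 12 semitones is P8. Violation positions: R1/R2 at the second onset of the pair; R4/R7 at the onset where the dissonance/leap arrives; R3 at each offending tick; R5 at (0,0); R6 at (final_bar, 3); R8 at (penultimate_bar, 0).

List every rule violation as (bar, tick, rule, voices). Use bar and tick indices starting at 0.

bar 0: v0=F3 v1=F4 v2=A4 downbeat M3
bar 1: v0=E3 v1=C4 v2=G4 downbeat m3
bar 2: v0=F3 v1=F4 v2=F4 downbeat P8
bar 3: v0=D3 v1=B3 v2=D4 downbeat P8
bar 4: v0=B2 v1=E3 v2=B3 downbeat P8
bar 5: v0=G3 v1=E4 v2=G4 downbeat P8
bar 6: v0=F3 v1=F4 v2=A4 downbeat M3
  -> R5 @ bar 0 tick 0 v(0, 2): opens on M3
  -> R2 @ bar 1 tick 0 v(1, 2): F4/A4 M3 -> C4/G4 P5 similar
  -> R2 @ bar 2 tick 0 v(0, 1): E3/C4 m6 -> F3/F4 P8 similar
  -> R1 @ bar 3 tick 0 v(0, 2): F3/F4 P8 -> D3/D4 P8 similar
  -> R7 @ bar 3 tick 0 v(1,): F4->B3 leap 6st
  -> R1 @ bar 4 tick 0 v(0, 2): D3/D4 P8 -> B2/B3 P8 similar
  -> R2 @ bar 4 tick 0 v(1, 2): B3/D4 m3 -> E3/B3 P5 similar
  -> R4 @ bar 4 tick 0 v(0, 1): B2/E3 P4 untreated
  -> R1 @ bar 5 tick 0 v(0, 2): B2/B3 P8 -> G3/G4 P8 similar
  -> R8 @ bar 5 tick 0 v(0, 2): penult P8 not 3rd/6th
  -> R6 @ bar 6 tick 3 v(0, 2): closes on M3

(0, 0, R5, (0, 2))
(1, 0, R2, (1, 2))
(2, 0, R2, (0, 1))
(3, 0, R1, (0, 2))
(3, 0, R7, (1,))
(4, 0, R1, (0, 2))
(4, 0, R2, (1, 2))
(4, 0, R4, (0, 1))
(5, 0, R1, (0, 2))
(5, 0, R8, (0, 2))
(6, 3, R6, (0, 2))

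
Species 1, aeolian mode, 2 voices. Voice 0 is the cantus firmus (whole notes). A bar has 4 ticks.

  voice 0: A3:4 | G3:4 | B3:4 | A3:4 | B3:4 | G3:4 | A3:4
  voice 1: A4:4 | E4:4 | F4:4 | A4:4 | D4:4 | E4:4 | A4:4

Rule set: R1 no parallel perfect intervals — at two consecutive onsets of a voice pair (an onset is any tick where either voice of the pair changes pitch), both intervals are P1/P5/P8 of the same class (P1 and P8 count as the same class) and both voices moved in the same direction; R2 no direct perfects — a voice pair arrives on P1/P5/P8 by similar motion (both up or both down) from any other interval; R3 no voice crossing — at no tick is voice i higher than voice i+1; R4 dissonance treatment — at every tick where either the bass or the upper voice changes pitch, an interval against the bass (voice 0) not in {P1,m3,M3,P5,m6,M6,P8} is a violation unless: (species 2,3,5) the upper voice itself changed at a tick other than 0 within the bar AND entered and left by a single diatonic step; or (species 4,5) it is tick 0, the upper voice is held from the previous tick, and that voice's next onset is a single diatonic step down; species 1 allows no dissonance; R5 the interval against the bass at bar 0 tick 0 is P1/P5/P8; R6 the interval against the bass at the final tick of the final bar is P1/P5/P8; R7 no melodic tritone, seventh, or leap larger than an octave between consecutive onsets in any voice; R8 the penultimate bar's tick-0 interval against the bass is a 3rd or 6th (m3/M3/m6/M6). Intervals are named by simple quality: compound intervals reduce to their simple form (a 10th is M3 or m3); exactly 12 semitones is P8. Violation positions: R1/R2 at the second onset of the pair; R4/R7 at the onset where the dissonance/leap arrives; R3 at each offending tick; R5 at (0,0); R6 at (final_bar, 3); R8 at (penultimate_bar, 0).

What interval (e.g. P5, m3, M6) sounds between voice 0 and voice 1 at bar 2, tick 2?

TT

voice 0=B3 voice 1=F4 -> TT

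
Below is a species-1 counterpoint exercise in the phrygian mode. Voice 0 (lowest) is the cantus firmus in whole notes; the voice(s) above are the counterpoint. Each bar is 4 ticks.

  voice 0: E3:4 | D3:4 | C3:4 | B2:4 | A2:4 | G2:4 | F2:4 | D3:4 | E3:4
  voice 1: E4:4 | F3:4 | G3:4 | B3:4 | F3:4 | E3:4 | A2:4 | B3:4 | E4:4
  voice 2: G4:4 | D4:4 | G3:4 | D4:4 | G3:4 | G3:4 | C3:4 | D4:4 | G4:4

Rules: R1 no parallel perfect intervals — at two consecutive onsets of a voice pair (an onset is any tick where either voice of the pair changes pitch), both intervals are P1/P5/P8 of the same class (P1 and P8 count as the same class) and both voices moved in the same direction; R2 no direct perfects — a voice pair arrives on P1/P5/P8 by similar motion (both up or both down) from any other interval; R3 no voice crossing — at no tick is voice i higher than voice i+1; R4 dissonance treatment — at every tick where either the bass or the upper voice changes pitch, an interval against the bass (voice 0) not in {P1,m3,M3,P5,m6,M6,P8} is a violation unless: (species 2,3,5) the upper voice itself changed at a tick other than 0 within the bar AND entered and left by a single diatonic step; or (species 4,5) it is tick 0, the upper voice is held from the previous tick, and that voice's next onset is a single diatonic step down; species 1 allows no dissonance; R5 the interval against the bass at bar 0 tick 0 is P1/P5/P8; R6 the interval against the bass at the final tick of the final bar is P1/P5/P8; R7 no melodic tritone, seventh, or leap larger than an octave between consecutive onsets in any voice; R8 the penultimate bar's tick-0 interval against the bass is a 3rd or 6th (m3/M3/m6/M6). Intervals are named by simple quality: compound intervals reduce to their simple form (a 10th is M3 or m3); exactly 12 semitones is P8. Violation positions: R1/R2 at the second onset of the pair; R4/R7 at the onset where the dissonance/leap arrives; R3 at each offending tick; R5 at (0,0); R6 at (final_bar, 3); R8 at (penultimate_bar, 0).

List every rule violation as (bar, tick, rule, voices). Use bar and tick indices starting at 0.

bar 0: v0=E3 v1=E4 v2=G4 downbeat m3
bar 1: v0=D3 v1=F3 v2=D4 downbeat P8
bar 2: v0=C3 v1=G3 v2=G3 downbeat P5
bar 3: v0=B2 v1=B3 v2=D4 downbeat m3
bar 4: v0=A2 v1=F3 v2=G3 downbeat m7
bar 5: v0=G2 v1=E3 v2=G3 downbeat P8
bar 6: v0=F2 v1=A2 v2=C3 downbeat P5
bar 7: v0=D3 v1=B3 v2=D4 downbeat P8
bar 8: v0=E3 v1=E4 v2=G4 downbeat m3
  -> R5 @ bar 0 tick 0 v(0, 2): opens on m3
  -> R2 @ bar 1 tick 0 v(0, 2): E3/G4 m3 -> D3/D4 P8 similar
  -> R7 @ bar 1 tick 0 v(1,): E4->F3 leap 11st
  -> R2 @ bar 2 tick 0 v(0, 2): D3/D4 P8 -> C3/G3 P5 similar
  -> R4 @ bar 4 tick 0 v(0, 2): A2/G3 m7 untreated
  -> R7 @ bar 4 tick 0 v(1,): B3->F3 leap 6st
  -> R2 @ bar 6 tick 0 v(0, 2): G2/G3 P8 -> F2/C3 P5 similar
  -> R2 @ bar 7 tick 0 v(0, 2): F2/C3 P5 -> D3/D4 P8 similar
  -> R7 @ bar 7 tick 0 v(1,): A2->B3 leap 14st
  -> R7 @ bar 7 tick 0 v(2,): C3->D4 leap 14st
  -> R8 @ bar 7 tick 0 v(0, 2): penult P8 not 3rd/6th
  -> R2 @ bar 8 tick 0 v(0, 1): D3/B3 M6 -> E3/E4 P8 similar
  -> R6 @ bar 8 tick 3 v(0, 2): closes on m3

(0, 0, R5, (0, 2))
(1, 0, R2, (0, 2))
(1, 0, R7, (1,))
(2, 0, R2, (0, 2))
(4, 0, R4, (0, 2))
(4, 0, R7, (1,))
(6, 0, R2, (0, 2))
(7, 0, R2, (0, 2))
(7, 0, R7, (1,))
(7, 0, R7, (2,))
(7, 0, R8, (0, 2))
(8, 0, R2, (0, 1))
(8, 3, R6, (0, 2))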